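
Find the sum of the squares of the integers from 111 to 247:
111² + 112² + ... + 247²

Use ∑_{k=1}^{n} k² = n(n+1)(2n+1)/6, then subtract the first 110 terms.
∑_{k=1}^{247} k² = 247×248×495/6 = 5053620
∑_{k=1}^{110} k² = 110×111×221/6 = 449735
∑_{k=111}^{247} k² = 5053620 - 449735 = 4603885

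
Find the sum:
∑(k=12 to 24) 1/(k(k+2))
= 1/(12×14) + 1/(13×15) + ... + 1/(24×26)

Partial fractions: 1/(k(k+2)) = (1/2)[1/k - 1/(k+2)]
Telescoping leaves the first two and last two terms:
= (1/2)[1/12 + 1/13 - 1/25 - 1/26]
= 319/7800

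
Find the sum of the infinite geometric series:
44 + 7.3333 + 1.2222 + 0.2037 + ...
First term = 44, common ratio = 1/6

For |r| < 1, S = a / (1 - r)
S = 44 / (1 - (1/6))
S = 44 / (5/6)
S = 264/5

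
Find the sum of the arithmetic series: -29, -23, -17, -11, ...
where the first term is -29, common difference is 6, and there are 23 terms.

Sₙ = n/2 × (first + last)
Last term = a + (n-1)d = -29 + (23-1)×6 = 103
S_23 = 23/2 × (-29 + 103)
S_23 = 23/2 × 74 = 851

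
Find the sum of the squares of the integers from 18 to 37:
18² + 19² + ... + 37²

Use ∑_{k=1}^{n} k² = n(n+1)(2n+1)/6, then subtract the first 17 terms.
∑_{k=1}^{37} k² = 37×38×75/6 = 17575
∑_{k=1}^{17} k² = 17×18×35/6 = 1785
∑_{k=18}^{37} k² = 17575 - 1785 = 15790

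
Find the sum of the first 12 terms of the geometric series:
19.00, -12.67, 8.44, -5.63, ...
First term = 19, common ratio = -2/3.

Sₙ = a(1 - rⁿ) / (1 - r)
S_12 = 19(1 - (-2/3)^12) / (1 - (-2/3))
S_12 = 19(1 - (4096/531441)) / (5/3)
S_12 = 2003911/177147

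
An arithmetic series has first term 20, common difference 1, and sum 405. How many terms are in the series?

Using S = n/2 × [2a + (n-1)d]
405 = n/2 × [2(20) + (n-1)(1)]
405 = n/2 × [40 + 1n - 1]
810 = n × [39 + 1n]
1n² + (39)n - 810 = 0
Discriminant: Δ = (39)² - 4(1)(-810) = 1521 + 3240 = 4761
√Δ = 69
n = [-(39) + √Δ] / (2·1) = (-39 + 69) / 2 = 30 / 2 = 15
(The negative root is discarded since n must be a positive integer.)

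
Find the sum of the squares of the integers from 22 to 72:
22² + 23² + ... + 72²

Use ∑_{k=1}^{n} k² = n(n+1)(2n+1)/6, then subtract the first 21 terms.
∑_{k=1}^{72} k² = 72×73×145/6 = 127020
∑_{k=1}^{21} k² = 21×22×43/6 = 3311
∑_{k=22}^{72} k² = 127020 - 3311 = 123709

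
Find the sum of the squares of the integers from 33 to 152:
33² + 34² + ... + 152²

Use ∑_{k=1}^{n} k² = n(n+1)(2n+1)/6, then subtract the first 32 terms.
∑_{k=1}^{152} k² = 152×153×305/6 = 1182180
∑_{k=1}^{32} k² = 32×33×65/6 = 11440
∑_{k=33}^{152} k² = 1182180 - 11440 = 1170740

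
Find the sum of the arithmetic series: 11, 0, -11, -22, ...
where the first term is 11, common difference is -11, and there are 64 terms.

Sₙ = n/2 × (first + last)
Last term = a + (n-1)d = 11 + (64-1)×(-11) = -682
S_64 = 64/2 × (11 + (-682))
S_64 = 64/2 × (-671) = -21472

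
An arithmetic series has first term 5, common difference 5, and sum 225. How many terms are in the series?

Using S = n/2 × [2a + (n-1)d]
225 = n/2 × [2(5) + (n-1)(5)]
225 = n/2 × [10 + 5n - 5]
450 = n × [5 + 5n]
5n² + (5)n - 450 = 0
Discriminant: Δ = (5)² - 4(5)(-450) = 25 + 9000 = 9025
√Δ = 95
n = [-(5) + √Δ] / (2·5) = (-5 + 95) / 10 = 90 / 10 = 9
(The negative root is discarded since n must be a positive integer.)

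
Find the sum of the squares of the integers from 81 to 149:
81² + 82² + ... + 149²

Use ∑_{k=1}^{n} k² = n(n+1)(2n+1)/6, then subtract the first 80 terms.
∑_{k=1}^{149} k² = 149×150×299/6 = 1113775
∑_{k=1}^{80} k² = 80×81×161/6 = 173880
∑_{k=81}^{149} k² = 1113775 - 173880 = 939895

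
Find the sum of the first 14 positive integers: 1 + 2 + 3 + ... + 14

Formula: ∑k = n(n+1)/2
= 14×15/2
= 210/2
= 105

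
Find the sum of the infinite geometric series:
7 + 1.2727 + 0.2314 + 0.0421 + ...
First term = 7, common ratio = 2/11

For |r| < 1, S = a / (1 - r)
S = 7 / (1 - (2/11))
S = 7 / (9/11)
S = 77/9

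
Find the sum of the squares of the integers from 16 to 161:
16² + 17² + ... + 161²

Use ∑_{k=1}^{n} k² = n(n+1)(2n+1)/6, then subtract the first 15 terms.
∑_{k=1}^{161} k² = 161×162×323/6 = 1404081
∑_{k=1}^{15} k² = 15×16×31/6 = 1240
∑_{k=16}^{161} k² = 1404081 - 1240 = 1402841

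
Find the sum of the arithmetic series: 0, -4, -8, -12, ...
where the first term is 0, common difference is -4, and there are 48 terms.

Sₙ = n/2 × (first + last)
Last term = a + (n-1)d = 0 + (48-1)×(-4) = -188
S_48 = 48/2 × (0 + (-188))
S_48 = 48/2 × (-188) = -4512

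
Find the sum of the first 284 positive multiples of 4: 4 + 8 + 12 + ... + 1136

Factor out 4: = 4(1 + 2 + ... + 284) = 4 × n(n+1)/2
= 4 × 284×285/2
= 4 × 40470
= 161880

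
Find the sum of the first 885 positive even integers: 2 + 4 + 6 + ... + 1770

Sum of first n even numbers = n(n+1)
= 885×886
= 784110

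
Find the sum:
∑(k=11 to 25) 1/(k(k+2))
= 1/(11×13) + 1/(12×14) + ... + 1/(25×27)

Partial fractions: 1/(k(k+2)) = (1/2)[1/k - 1/(k+2)]
Telescoping leaves the first two and last two terms:
= (1/2)[1/11 + 1/12 - 1/26 - 1/27]
= 1525/30888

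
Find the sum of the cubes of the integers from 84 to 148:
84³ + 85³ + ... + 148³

Use ∑_{k=1}^{n} k³ = [n(n+1)/2]², then subtract the first 83 terms.
∑_{k=1}^{148} k³ = [148×149/2]² = 11026² = 121572676
∑_{k=1}^{83} k³ = [83×84/2]² = 3486² = 12152196
∑_{k=84}^{148} k³ = 121572676 - 12152196 = 109420480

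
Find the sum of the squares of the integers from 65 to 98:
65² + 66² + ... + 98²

Use ∑_{k=1}^{n} k² = n(n+1)(2n+1)/6, then subtract the first 64 terms.
∑_{k=1}^{98} k² = 98×99×197/6 = 318549
∑_{k=1}^{64} k² = 64×65×129/6 = 89440
∑_{k=65}^{98} k² = 318549 - 89440 = 229109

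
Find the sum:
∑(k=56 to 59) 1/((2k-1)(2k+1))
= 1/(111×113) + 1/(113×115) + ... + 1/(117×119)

Partial fractions: 1/((2k-1)(2k+1)) = (1/2)[1/(2k-1) - 1/(2k+1)]
The series telescopes:
= (1/2)[1/111 - 1/119]
= 4/13209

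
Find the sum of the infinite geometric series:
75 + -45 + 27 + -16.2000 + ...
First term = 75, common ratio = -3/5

For |r| < 1, S = a / (1 - r)
S = 75 / (1 - (-3/5))
S = 75 / (8/5)
S = 375/8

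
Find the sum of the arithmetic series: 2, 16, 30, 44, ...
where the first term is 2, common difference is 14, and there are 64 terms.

Sₙ = n/2 × (first + last)
Last term = a + (n-1)d = 2 + (64-1)×14 = 884
S_64 = 64/2 × (2 + 884)
S_64 = 64/2 × 886 = 28352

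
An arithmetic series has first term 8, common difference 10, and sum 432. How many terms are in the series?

Using S = n/2 × [2a + (n-1)d]
432 = n/2 × [2(8) + (n-1)(10)]
432 = n/2 × [16 + 10n - 10]
864 = n × [6 + 10n]
10n² + (6)n - 864 = 0
Discriminant: Δ = (6)² - 4(10)(-864) = 36 + 34560 = 34596
√Δ = 186
n = [-(6) + √Δ] / (2·10) = (-6 + 186) / 20 = 180 / 20 = 9
(The negative root is discarded since n must be a positive integer.)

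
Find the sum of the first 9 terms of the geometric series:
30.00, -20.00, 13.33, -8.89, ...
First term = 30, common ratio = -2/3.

Sₙ = a(1 - rⁿ) / (1 - r)
S_9 = 30(1 - (-2/3)^9) / (1 - (-2/3))
S_9 = 30(1 - (-512/19683)) / (5/3)
S_9 = 40390/2187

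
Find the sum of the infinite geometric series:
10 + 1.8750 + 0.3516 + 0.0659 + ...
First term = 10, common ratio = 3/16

For |r| < 1, S = a / (1 - r)
S = 10 / (1 - (3/16))
S = 10 / (13/16)
S = 160/13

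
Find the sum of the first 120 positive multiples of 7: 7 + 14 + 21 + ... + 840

Factor out 7: = 7(1 + 2 + ... + 120) = 7 × n(n+1)/2
= 7 × 120×121/2
= 7 × 7260
= 50820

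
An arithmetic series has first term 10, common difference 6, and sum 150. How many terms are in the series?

Using S = n/2 × [2a + (n-1)d]
150 = n/2 × [2(10) + (n-1)(6)]
150 = n/2 × [20 + 6n - 6]
300 = n × [14 + 6n]
6n² + (14)n - 300 = 0
Discriminant: Δ = (14)² - 4(6)(-300) = 196 + 7200 = 7396
√Δ = 86
n = [-(14) + √Δ] / (2·6) = (-14 + 86) / 12 = 72 / 12 = 6
(The negative root is discarded since n must be a positive integer.)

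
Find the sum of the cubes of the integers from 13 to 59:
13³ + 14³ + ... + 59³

Use ∑_{k=1}^{n} k³ = [n(n+1)/2]², then subtract the first 12 terms.
∑_{k=1}^{59} k³ = [59×60/2]² = 1770² = 3132900
∑_{k=1}^{12} k³ = [12×13/2]² = 78² = 6084
∑_{k=13}^{59} k³ = 3132900 - 6084 = 3126816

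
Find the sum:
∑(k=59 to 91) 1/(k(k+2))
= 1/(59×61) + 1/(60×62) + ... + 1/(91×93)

Partial fractions: 1/(k(k+2)) = (1/2)[1/k - 1/(k+2)]
Telescoping leaves the first two and last two terms:
= (1/2)[1/59 + 1/60 - 1/92 - 1/93]
= 3784/631005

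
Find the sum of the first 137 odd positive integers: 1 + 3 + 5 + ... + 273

Sum of first n odd numbers = n²
= 137²
= 18769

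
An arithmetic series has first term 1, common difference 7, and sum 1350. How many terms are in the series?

Using S = n/2 × [2a + (n-1)d]
1350 = n/2 × [2(1) + (n-1)(7)]
1350 = n/2 × [2 + 7n - 7]
2700 = n × [-5 + 7n]
7n² + (-5)n - 2700 = 0
Discriminant: Δ = (-5)² - 4(7)(-2700) = 25 + 75600 = 75625
√Δ = 275
n = [-(-5) + √Δ] / (2·7) = (5 + 275) / 14 = 280 / 14 = 20
(The negative root is discarded since n must be a positive integer.)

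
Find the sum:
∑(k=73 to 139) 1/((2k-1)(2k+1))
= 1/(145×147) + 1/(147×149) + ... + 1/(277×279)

Partial fractions: 1/((2k-1)(2k+1)) = (1/2)[1/(2k-1) - 1/(2k+1)]
The series telescopes:
= (1/2)[1/145 - 1/279]
= 67/40455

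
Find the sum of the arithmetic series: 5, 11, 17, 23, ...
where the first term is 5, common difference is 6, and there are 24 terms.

Sₙ = n/2 × (first + last)
Last term = a + (n-1)d = 5 + (24-1)×6 = 143
S_24 = 24/2 × (5 + 143)
S_24 = 24/2 × 148 = 1776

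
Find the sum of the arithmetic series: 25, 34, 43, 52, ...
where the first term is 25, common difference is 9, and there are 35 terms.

Sₙ = n/2 × (first + last)
Last term = a + (n-1)d = 25 + (35-1)×9 = 331
S_35 = 35/2 × (25 + 331)
S_35 = 35/2 × 356 = 6230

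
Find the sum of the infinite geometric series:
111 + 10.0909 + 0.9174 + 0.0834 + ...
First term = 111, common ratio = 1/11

For |r| < 1, S = a / (1 - r)
S = 111 / (1 - (1/11))
S = 111 / (10/11)
S = 1221/10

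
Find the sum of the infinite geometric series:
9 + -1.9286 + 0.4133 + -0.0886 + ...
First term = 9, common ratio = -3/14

For |r| < 1, S = a / (1 - r)
S = 9 / (1 - (-3/14))
S = 9 / (17/14)
S = 126/17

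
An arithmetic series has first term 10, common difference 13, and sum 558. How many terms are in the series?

Using S = n/2 × [2a + (n-1)d]
558 = n/2 × [2(10) + (n-1)(13)]
558 = n/2 × [20 + 13n - 13]
1116 = n × [7 + 13n]
13n² + (7)n - 1116 = 0
Discriminant: Δ = (7)² - 4(13)(-1116) = 49 + 58032 = 58081
√Δ = 241
n = [-(7) + √Δ] / (2·13) = (-7 + 241) / 26 = 234 / 26 = 9
(The negative root is discarded since n must be a positive integer.)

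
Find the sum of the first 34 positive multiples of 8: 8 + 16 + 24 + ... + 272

Factor out 8: = 8(1 + 2 + ... + 34) = 8 × n(n+1)/2
= 8 × 34×35/2
= 8 × 595
= 4760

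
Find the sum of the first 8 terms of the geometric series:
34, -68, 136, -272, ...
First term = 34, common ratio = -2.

Sₙ = a(1 - rⁿ) / (1 - r)
S_8 = 34(1 - (-2)^8) / (1 - (-2))
S_8 = 34(1 - 256) / (3)
S_8 = -2890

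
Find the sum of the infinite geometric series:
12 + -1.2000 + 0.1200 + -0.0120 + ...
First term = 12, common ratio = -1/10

For |r| < 1, S = a / (1 - r)
S = 12 / (1 - (-1/10))
S = 12 / (11/10)
S = 120/11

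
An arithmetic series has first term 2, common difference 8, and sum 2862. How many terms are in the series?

Using S = n/2 × [2a + (n-1)d]
2862 = n/2 × [2(2) + (n-1)(8)]
2862 = n/2 × [4 + 8n - 8]
5724 = n × [-4 + 8n]
8n² + (-4)n - 5724 = 0
Discriminant: Δ = (-4)² - 4(8)(-5724) = 16 + 183168 = 183184
√Δ = 428
n = [-(-4) + √Δ] / (2·8) = (4 + 428) / 16 = 432 / 16 = 27
(The negative root is discarded since n must be a positive integer.)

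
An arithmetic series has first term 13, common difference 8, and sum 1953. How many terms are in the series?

Using S = n/2 × [2a + (n-1)d]
1953 = n/2 × [2(13) + (n-1)(8)]
1953 = n/2 × [26 + 8n - 8]
3906 = n × [18 + 8n]
8n² + (18)n - 3906 = 0
Discriminant: Δ = (18)² - 4(8)(-3906) = 324 + 124992 = 125316
√Δ = 354
n = [-(18) + √Δ] / (2·8) = (-18 + 354) / 16 = 336 / 16 = 21
(The negative root is discarded since n must be a positive integer.)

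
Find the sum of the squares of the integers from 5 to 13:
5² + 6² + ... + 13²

Use ∑_{k=1}^{n} k² = n(n+1)(2n+1)/6, then subtract the first 4 terms.
∑_{k=1}^{13} k² = 13×14×27/6 = 819
∑_{k=1}^{4} k² = 4×5×9/6 = 30
∑_{k=5}^{13} k² = 819 - 30 = 789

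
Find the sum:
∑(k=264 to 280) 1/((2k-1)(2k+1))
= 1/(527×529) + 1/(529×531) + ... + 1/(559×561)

Partial fractions: 1/((2k-1)(2k+1)) = (1/2)[1/(2k-1) - 1/(2k+1)]
The series telescopes:
= (1/2)[1/527 - 1/561]
= 1/17391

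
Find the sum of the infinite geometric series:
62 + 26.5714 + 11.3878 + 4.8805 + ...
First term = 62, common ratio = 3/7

For |r| < 1, S = a / (1 - r)
S = 62 / (1 - (3/7))
S = 62 / (4/7)
S = 217/2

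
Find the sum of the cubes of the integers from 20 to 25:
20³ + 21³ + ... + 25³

Use ∑_{k=1}^{n} k³ = [n(n+1)/2]², then subtract the first 19 terms.
∑_{k=1}^{25} k³ = [25×26/2]² = 325² = 105625
∑_{k=1}^{19} k³ = [19×20/2]² = 190² = 36100
∑_{k=20}^{25} k³ = 105625 - 36100 = 69525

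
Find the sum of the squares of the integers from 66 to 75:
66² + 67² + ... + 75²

Use ∑_{k=1}^{n} k² = n(n+1)(2n+1)/6, then subtract the first 65 terms.
∑_{k=1}^{75} k² = 75×76×151/6 = 143450
∑_{k=1}^{65} k² = 65×66×131/6 = 93665
∑_{k=66}^{75} k² = 143450 - 93665 = 49785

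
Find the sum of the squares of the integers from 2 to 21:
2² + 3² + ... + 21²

Use ∑_{k=1}^{n} k² = n(n+1)(2n+1)/6, then subtract the first 1 terms.
∑_{k=1}^{21} k² = 21×22×43/6 = 3311
∑_{k=1}^{1} k² = 1×2×3/6 = 1
∑_{k=2}^{21} k² = 3311 - 1 = 3310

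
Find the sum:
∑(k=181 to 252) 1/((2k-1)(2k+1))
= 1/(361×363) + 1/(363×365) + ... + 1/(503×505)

Partial fractions: 1/((2k-1)(2k+1)) = (1/2)[1/(2k-1) - 1/(2k+1)]
The series telescopes:
= (1/2)[1/361 - 1/505]
= 72/182305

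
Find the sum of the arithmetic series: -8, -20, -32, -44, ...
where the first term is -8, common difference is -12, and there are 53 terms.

Sₙ = n/2 × (first + last)
Last term = a + (n-1)d = -8 + (53-1)×(-12) = -632
S_53 = 53/2 × (-8 + (-632))
S_53 = 53/2 × (-640) = -16960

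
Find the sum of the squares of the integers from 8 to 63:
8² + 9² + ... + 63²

Use ∑_{k=1}^{n} k² = n(n+1)(2n+1)/6, then subtract the first 7 terms.
∑_{k=1}^{63} k² = 63×64×127/6 = 85344
∑_{k=1}^{7} k² = 7×8×15/6 = 140
∑_{k=8}^{63} k² = 85344 - 140 = 85204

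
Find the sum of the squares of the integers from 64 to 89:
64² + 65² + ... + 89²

Use ∑_{k=1}^{n} k² = n(n+1)(2n+1)/6, then subtract the first 63 terms.
∑_{k=1}^{89} k² = 89×90×179/6 = 238965
∑_{k=1}^{63} k² = 63×64×127/6 = 85344
∑_{k=64}^{89} k² = 238965 - 85344 = 153621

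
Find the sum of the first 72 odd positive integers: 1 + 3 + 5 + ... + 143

Sum of first n odd numbers = n²
= 72²
= 5184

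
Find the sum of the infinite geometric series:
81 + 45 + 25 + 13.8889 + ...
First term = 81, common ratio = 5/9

For |r| < 1, S = a / (1 - r)
S = 81 / (1 - (5/9))
S = 81 / (4/9)
S = 729/4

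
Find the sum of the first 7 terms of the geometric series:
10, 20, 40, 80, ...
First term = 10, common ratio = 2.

Sₙ = a(1 - rⁿ) / (1 - r)
S_7 = 10(1 - 2^7) / (1 - 2)
S_7 = 10(1 - 128) / (-1)
S_7 = 1270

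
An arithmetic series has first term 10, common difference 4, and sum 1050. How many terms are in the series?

Using S = n/2 × [2a + (n-1)d]
1050 = n/2 × [2(10) + (n-1)(4)]
1050 = n/2 × [20 + 4n - 4]
2100 = n × [16 + 4n]
4n² + (16)n - 2100 = 0
Discriminant: Δ = (16)² - 4(4)(-2100) = 256 + 33600 = 33856
√Δ = 184
n = [-(16) + √Δ] / (2·4) = (-16 + 184) / 8 = 168 / 8 = 21
(The negative root is discarded since n must be a positive integer.)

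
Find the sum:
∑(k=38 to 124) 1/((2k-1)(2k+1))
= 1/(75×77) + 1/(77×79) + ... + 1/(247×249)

Partial fractions: 1/((2k-1)(2k+1)) = (1/2)[1/(2k-1) - 1/(2k+1)]
The series telescopes:
= (1/2)[1/75 - 1/249]
= 29/6225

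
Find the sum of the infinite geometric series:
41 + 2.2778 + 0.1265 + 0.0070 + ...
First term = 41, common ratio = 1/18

For |r| < 1, S = a / (1 - r)
S = 41 / (1 - (1/18))
S = 41 / (17/18)
S = 738/17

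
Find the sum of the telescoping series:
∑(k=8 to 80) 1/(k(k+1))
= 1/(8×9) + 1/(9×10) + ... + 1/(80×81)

Partial fractions: 1/(k(k+1)) = 1/k - 1/(k+1)
The series telescopes:
= (1/8 - 1/9) + (1/9 - 1/10) + ... + (1/80 - 1/81)
= 1/8 - 1/81
= 73/648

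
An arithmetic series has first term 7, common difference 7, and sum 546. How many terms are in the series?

Using S = n/2 × [2a + (n-1)d]
546 = n/2 × [2(7) + (n-1)(7)]
546 = n/2 × [14 + 7n - 7]
1092 = n × [7 + 7n]
7n² + (7)n - 1092 = 0
Discriminant: Δ = (7)² - 4(7)(-1092) = 49 + 30576 = 30625
√Δ = 175
n = [-(7) + √Δ] / (2·7) = (-7 + 175) / 14 = 168 / 14 = 12
(The negative root is discarded since n must be a positive integer.)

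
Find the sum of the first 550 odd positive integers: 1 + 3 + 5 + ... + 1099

Sum of first n odd numbers = n²
= 550²
= 302500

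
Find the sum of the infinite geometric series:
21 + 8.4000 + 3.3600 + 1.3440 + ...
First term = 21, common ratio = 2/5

For |r| < 1, S = a / (1 - r)
S = 21 / (1 - (2/5))
S = 21 / (3/5)
S = 35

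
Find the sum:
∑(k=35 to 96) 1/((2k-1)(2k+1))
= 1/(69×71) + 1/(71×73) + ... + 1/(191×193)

Partial fractions: 1/((2k-1)(2k+1)) = (1/2)[1/(2k-1) - 1/(2k+1)]
The series telescopes:
= (1/2)[1/69 - 1/193]
= 62/13317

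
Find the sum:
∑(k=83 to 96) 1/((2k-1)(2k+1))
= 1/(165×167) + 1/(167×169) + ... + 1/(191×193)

Partial fractions: 1/((2k-1)(2k+1)) = (1/2)[1/(2k-1) - 1/(2k+1)]
The series telescopes:
= (1/2)[1/165 - 1/193]
= 14/31845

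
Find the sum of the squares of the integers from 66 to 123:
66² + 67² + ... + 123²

Use ∑_{k=1}^{n} k² = n(n+1)(2n+1)/6, then subtract the first 65 terms.
∑_{k=1}^{123} k² = 123×124×247/6 = 627874
∑_{k=1}^{65} k² = 65×66×131/6 = 93665
∑_{k=66}^{123} k² = 627874 - 93665 = 534209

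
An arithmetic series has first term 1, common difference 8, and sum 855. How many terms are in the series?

Using S = n/2 × [2a + (n-1)d]
855 = n/2 × [2(1) + (n-1)(8)]
855 = n/2 × [2 + 8n - 8]
1710 = n × [-6 + 8n]
8n² + (-6)n - 1710 = 0
Discriminant: Δ = (-6)² - 4(8)(-1710) = 36 + 54720 = 54756
√Δ = 234
n = [-(-6) + √Δ] / (2·8) = (6 + 234) / 16 = 240 / 16 = 15
(The negative root is discarded since n must be a positive integer.)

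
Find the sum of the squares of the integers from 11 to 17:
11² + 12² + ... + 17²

Use ∑_{k=1}^{n} k² = n(n+1)(2n+1)/6, then subtract the first 10 terms.
∑_{k=1}^{17} k² = 17×18×35/6 = 1785
∑_{k=1}^{10} k² = 10×11×21/6 = 385
∑_{k=11}^{17} k² = 1785 - 385 = 1400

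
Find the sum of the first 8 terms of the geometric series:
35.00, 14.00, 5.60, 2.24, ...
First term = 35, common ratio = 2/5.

Sₙ = a(1 - rⁿ) / (1 - r)
S_8 = 35(1 - (2/5)^8) / (1 - (2/5))
S_8 = 35(1 - (256/390625)) / (3/5)
S_8 = 910861/15625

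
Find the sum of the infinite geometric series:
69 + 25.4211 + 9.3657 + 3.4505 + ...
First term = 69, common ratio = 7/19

For |r| < 1, S = a / (1 - r)
S = 69 / (1 - (7/19))
S = 69 / (12/19)
S = 437/4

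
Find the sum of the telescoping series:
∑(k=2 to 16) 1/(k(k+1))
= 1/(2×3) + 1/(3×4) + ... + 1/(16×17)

Partial fractions: 1/(k(k+1)) = 1/k - 1/(k+1)
The series telescopes:
= (1/2 - 1/3) + (1/3 - 1/4) + ... + (1/16 - 1/17)
= 1/2 - 1/17
= 15/34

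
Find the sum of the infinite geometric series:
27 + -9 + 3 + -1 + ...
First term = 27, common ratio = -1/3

For |r| < 1, S = a / (1 - r)
S = 27 / (1 - (-1/3))
S = 27 / (4/3)
S = 81/4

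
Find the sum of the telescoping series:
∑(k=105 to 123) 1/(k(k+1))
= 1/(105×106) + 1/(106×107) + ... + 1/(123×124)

Partial fractions: 1/(k(k+1)) = 1/k - 1/(k+1)
The series telescopes:
= (1/105 - 1/106) + (1/106 - 1/107) + ... + (1/123 - 1/124)
= 1/105 - 1/124
= 19/13020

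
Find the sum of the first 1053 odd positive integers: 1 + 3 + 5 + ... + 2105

Sum of first n odd numbers = n²
= 1053²
= 1108809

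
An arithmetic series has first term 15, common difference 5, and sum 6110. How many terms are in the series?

Using S = n/2 × [2a + (n-1)d]
6110 = n/2 × [2(15) + (n-1)(5)]
6110 = n/2 × [30 + 5n - 5]
12220 = n × [25 + 5n]
5n² + (25)n - 12220 = 0
Discriminant: Δ = (25)² - 4(5)(-12220) = 625 + 244400 = 245025
√Δ = 495
n = [-(25) + √Δ] / (2·5) = (-25 + 495) / 10 = 470 / 10 = 47
(The negative root is discarded since n must be a positive integer.)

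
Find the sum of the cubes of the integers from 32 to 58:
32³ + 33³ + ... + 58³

Use ∑_{k=1}^{n} k³ = [n(n+1)/2]², then subtract the first 31 terms.
∑_{k=1}^{58} k³ = [58×59/2]² = 1711² = 2927521
∑_{k=1}^{31} k³ = [31×32/2]² = 496² = 246016
∑_{k=32}^{58} k³ = 2927521 - 246016 = 2681505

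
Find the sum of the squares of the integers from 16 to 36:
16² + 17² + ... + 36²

Use ∑_{k=1}^{n} k² = n(n+1)(2n+1)/6, then subtract the first 15 terms.
∑_{k=1}^{36} k² = 36×37×73/6 = 16206
∑_{k=1}^{15} k² = 15×16×31/6 = 1240
∑_{k=16}^{36} k² = 16206 - 1240 = 14966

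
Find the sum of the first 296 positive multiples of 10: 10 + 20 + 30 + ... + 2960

Factor out 10: = 10(1 + 2 + ... + 296) = 10 × n(n+1)/2
= 10 × 296×297/2
= 10 × 43956
= 439560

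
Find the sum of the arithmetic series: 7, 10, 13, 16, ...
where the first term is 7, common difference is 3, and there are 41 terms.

Sₙ = n/2 × (first + last)
Last term = a + (n-1)d = 7 + (41-1)×3 = 127
S_41 = 41/2 × (7 + 127)
S_41 = 41/2 × 134 = 2747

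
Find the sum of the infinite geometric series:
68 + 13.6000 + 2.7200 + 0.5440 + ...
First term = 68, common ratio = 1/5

For |r| < 1, S = a / (1 - r)
S = 68 / (1 - (1/5))
S = 68 / (4/5)
S = 85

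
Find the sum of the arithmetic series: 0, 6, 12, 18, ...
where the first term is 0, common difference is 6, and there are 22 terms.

Sₙ = n/2 × (first + last)
Last term = a + (n-1)d = 0 + (22-1)×6 = 126
S_22 = 22/2 × (0 + 126)
S_22 = 22/2 × 126 = 1386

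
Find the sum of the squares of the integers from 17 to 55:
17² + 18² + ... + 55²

Use ∑_{k=1}^{n} k² = n(n+1)(2n+1)/6, then subtract the first 16 terms.
∑_{k=1}^{55} k² = 55×56×111/6 = 56980
∑_{k=1}^{16} k² = 16×17×33/6 = 1496
∑_{k=17}^{55} k² = 56980 - 1496 = 55484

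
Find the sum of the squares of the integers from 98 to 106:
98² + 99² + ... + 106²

Use ∑_{k=1}^{n} k² = n(n+1)(2n+1)/6, then subtract the first 97 terms.
∑_{k=1}^{106} k² = 106×107×213/6 = 402641
∑_{k=1}^{97} k² = 97×98×195/6 = 308945
∑_{k=98}^{106} k² = 402641 - 308945 = 93696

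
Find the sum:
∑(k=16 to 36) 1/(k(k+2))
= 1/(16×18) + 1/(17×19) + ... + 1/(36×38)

Partial fractions: 1/(k(k+2)) = (1/2)[1/k - 1/(k+2)]
Telescoping leaves the first two and last two terms:
= (1/2)[1/16 + 1/17 - 1/37 - 1/38]
= 12999/382432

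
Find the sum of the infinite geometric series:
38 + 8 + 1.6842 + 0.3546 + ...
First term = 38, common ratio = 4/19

For |r| < 1, S = a / (1 - r)
S = 38 / (1 - (4/19))
S = 38 / (15/19)
S = 722/15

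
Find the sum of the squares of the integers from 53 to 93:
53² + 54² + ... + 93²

Use ∑_{k=1}^{n} k² = n(n+1)(2n+1)/6, then subtract the first 52 terms.
∑_{k=1}^{93} k² = 93×94×187/6 = 272459
∑_{k=1}^{52} k² = 52×53×105/6 = 48230
∑_{k=53}^{93} k² = 272459 - 48230 = 224229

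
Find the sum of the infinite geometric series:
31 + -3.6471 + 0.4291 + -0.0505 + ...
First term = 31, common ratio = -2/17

For |r| < 1, S = a / (1 - r)
S = 31 / (1 - (-2/17))
S = 31 / (19/17)
S = 527/19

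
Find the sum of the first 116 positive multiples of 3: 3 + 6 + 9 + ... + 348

Factor out 3: = 3(1 + 2 + ... + 116) = 3 × n(n+1)/2
= 3 × 116×117/2
= 3 × 6786
= 20358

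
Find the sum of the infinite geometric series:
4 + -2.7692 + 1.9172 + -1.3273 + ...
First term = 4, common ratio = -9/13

For |r| < 1, S = a / (1 - r)
S = 4 / (1 - (-9/13))
S = 4 / (22/13)
S = 26/11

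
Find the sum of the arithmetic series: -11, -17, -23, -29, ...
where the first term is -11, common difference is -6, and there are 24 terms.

Sₙ = n/2 × (first + last)
Last term = a + (n-1)d = -11 + (24-1)×(-6) = -149
S_24 = 24/2 × (-11 + (-149))
S_24 = 24/2 × (-160) = -1920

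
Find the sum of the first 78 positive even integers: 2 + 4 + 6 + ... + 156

Sum of first n even numbers = n(n+1)
= 78×79
= 6162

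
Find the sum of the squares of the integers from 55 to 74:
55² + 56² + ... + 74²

Use ∑_{k=1}^{n} k² = n(n+1)(2n+1)/6, then subtract the first 54 terms.
∑_{k=1}^{74} k² = 74×75×149/6 = 137825
∑_{k=1}^{54} k² = 54×55×109/6 = 53955
∑_{k=55}^{74} k² = 137825 - 53955 = 83870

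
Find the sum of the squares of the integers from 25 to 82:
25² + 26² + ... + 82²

Use ∑_{k=1}^{n} k² = n(n+1)(2n+1)/6, then subtract the first 24 terms.
∑_{k=1}^{82} k² = 82×83×165/6 = 187165
∑_{k=1}^{24} k² = 24×25×49/6 = 4900
∑_{k=25}^{82} k² = 187165 - 4900 = 182265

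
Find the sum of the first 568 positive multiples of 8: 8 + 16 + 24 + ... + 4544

Factor out 8: = 8(1 + 2 + ... + 568) = 8 × n(n+1)/2
= 8 × 568×569/2
= 8 × 161596
= 1292768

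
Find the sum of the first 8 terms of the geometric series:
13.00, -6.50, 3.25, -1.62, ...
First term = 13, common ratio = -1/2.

Sₙ = a(1 - rⁿ) / (1 - r)
S_8 = 13(1 - (-1/2)^8) / (1 - (-1/2))
S_8 = 13(1 - (1/256)) / (3/2)
S_8 = 1105/128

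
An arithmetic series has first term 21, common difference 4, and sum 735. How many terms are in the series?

Using S = n/2 × [2a + (n-1)d]
735 = n/2 × [2(21) + (n-1)(4)]
735 = n/2 × [42 + 4n - 4]
1470 = n × [38 + 4n]
4n² + (38)n - 1470 = 0
Discriminant: Δ = (38)² - 4(4)(-1470) = 1444 + 23520 = 24964
√Δ = 158
n = [-(38) + √Δ] / (2·4) = (-38 + 158) / 8 = 120 / 8 = 15
(The negative root is discarded since n must be a positive integer.)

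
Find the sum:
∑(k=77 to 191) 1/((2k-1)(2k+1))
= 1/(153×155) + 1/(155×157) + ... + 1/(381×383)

Partial fractions: 1/((2k-1)(2k+1)) = (1/2)[1/(2k-1) - 1/(2k+1)]
The series telescopes:
= (1/2)[1/153 - 1/383]
= 115/58599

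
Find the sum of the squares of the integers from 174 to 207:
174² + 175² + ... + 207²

Use ∑_{k=1}^{n} k² = n(n+1)(2n+1)/6, then subtract the first 173 terms.
∑_{k=1}^{207} k² = 207×208×415/6 = 2978040
∑_{k=1}^{173} k² = 173×174×347/6 = 1740899
∑_{k=174}^{207} k² = 2978040 - 1740899 = 1237141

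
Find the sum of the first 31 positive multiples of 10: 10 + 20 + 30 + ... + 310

Factor out 10: = 10(1 + 2 + ... + 31) = 10 × n(n+1)/2
= 10 × 31×32/2
= 10 × 496
= 4960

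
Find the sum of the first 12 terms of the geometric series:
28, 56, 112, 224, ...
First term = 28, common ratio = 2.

Sₙ = a(1 - rⁿ) / (1 - r)
S_12 = 28(1 - 2^12) / (1 - 2)
S_12 = 28(1 - 4096) / (-1)
S_12 = 114660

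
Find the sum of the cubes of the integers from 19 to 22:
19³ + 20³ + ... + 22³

Use ∑_{k=1}^{n} k³ = [n(n+1)/2]², then subtract the first 18 terms.
∑_{k=1}^{22} k³ = [22×23/2]² = 253² = 64009
∑_{k=1}^{18} k³ = [18×19/2]² = 171² = 29241
∑_{k=19}^{22} k³ = 64009 - 29241 = 34768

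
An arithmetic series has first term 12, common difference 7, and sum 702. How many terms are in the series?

Using S = n/2 × [2a + (n-1)d]
702 = n/2 × [2(12) + (n-1)(7)]
702 = n/2 × [24 + 7n - 7]
1404 = n × [17 + 7n]
7n² + (17)n - 1404 = 0
Discriminant: Δ = (17)² - 4(7)(-1404) = 289 + 39312 = 39601
√Δ = 199
n = [-(17) + √Δ] / (2·7) = (-17 + 199) / 14 = 182 / 14 = 13
(The negative root is discarded since n must be a positive integer.)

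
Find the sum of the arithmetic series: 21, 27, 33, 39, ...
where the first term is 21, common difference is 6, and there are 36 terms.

Sₙ = n/2 × (first + last)
Last term = a + (n-1)d = 21 + (36-1)×6 = 231
S_36 = 36/2 × (21 + 231)
S_36 = 36/2 × 252 = 4536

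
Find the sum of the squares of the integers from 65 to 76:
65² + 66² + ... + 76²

Use ∑_{k=1}^{n} k² = n(n+1)(2n+1)/6, then subtract the first 64 terms.
∑_{k=1}^{76} k² = 76×77×153/6 = 149226
∑_{k=1}^{64} k² = 64×65×129/6 = 89440
∑_{k=65}^{76} k² = 149226 - 89440 = 59786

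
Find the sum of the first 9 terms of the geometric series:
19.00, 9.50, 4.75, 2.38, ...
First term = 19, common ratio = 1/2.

Sₙ = a(1 - rⁿ) / (1 - r)
S_9 = 19(1 - (1/2)^9) / (1 - (1/2))
S_9 = 19(1 - (1/512)) / (1/2)
S_9 = 9709/256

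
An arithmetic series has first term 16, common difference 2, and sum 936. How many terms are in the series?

Using S = n/2 × [2a + (n-1)d]
936 = n/2 × [2(16) + (n-1)(2)]
936 = n/2 × [32 + 2n - 2]
1872 = n × [30 + 2n]
2n² + (30)n - 1872 = 0
Discriminant: Δ = (30)² - 4(2)(-1872) = 900 + 14976 = 15876
√Δ = 126
n = [-(30) + √Δ] / (2·2) = (-30 + 126) / 4 = 96 / 4 = 24
(The negative root is discarded since n must be a positive integer.)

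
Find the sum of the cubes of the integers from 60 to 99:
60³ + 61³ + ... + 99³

Use ∑_{k=1}^{n} k³ = [n(n+1)/2]², then subtract the first 59 terms.
∑_{k=1}^{99} k³ = [99×100/2]² = 4950² = 24502500
∑_{k=1}^{59} k³ = [59×60/2]² = 1770² = 3132900
∑_{k=60}^{99} k³ = 24502500 - 3132900 = 21369600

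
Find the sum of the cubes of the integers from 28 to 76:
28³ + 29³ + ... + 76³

Use ∑_{k=1}^{n} k³ = [n(n+1)/2]², then subtract the first 27 terms.
∑_{k=1}^{76} k³ = [76×77/2]² = 2926² = 8561476
∑_{k=1}^{27} k³ = [27×28/2]² = 378² = 142884
∑_{k=28}^{76} k³ = 8561476 - 142884 = 8418592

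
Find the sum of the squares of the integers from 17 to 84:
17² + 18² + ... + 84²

Use ∑_{k=1}^{n} k² = n(n+1)(2n+1)/6, then subtract the first 16 terms.
∑_{k=1}^{84} k² = 84×85×169/6 = 201110
∑_{k=1}^{16} k² = 16×17×33/6 = 1496
∑_{k=17}^{84} k² = 201110 - 1496 = 199614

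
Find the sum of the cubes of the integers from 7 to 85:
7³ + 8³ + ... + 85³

Use ∑_{k=1}^{n} k³ = [n(n+1)/2]², then subtract the first 6 terms.
∑_{k=1}^{85} k³ = [85×86/2]² = 3655² = 13359025
∑_{k=1}^{6} k³ = [6×7/2]² = 21² = 441
∑_{k=7}^{85} k³ = 13359025 - 441 = 13358584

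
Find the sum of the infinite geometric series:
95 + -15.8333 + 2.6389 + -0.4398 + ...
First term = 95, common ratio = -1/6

For |r| < 1, S = a / (1 - r)
S = 95 / (1 - (-1/6))
S = 95 / (7/6)
S = 570/7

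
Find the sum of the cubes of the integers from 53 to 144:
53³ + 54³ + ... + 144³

Use ∑_{k=1}^{n} k³ = [n(n+1)/2]², then subtract the first 52 terms.
∑_{k=1}^{144} k³ = [144×145/2]² = 10440² = 108993600
∑_{k=1}^{52} k³ = [52×53/2]² = 1378² = 1898884
∑_{k=53}^{144} k³ = 108993600 - 1898884 = 107094716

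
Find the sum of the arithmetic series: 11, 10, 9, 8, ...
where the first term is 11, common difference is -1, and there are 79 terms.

Sₙ = n/2 × (first + last)
Last term = a + (n-1)d = 11 + (79-1)×(-1) = -67
S_79 = 79/2 × (11 + (-67))
S_79 = 79/2 × (-56) = -2212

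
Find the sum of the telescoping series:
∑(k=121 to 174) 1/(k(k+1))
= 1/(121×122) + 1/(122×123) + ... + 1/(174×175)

Partial fractions: 1/(k(k+1)) = 1/k - 1/(k+1)
The series telescopes:
= (1/121 - 1/122) + (1/122 - 1/123) + ... + (1/174 - 1/175)
= 1/121 - 1/175
= 54/21175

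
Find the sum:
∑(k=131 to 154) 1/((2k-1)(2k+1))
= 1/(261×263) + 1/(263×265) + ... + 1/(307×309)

Partial fractions: 1/((2k-1)(2k+1)) = (1/2)[1/(2k-1) - 1/(2k+1)]
The series telescopes:
= (1/2)[1/261 - 1/309]
= 8/26883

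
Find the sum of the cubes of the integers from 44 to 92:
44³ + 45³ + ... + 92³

Use ∑_{k=1}^{n} k³ = [n(n+1)/2]², then subtract the first 43 terms.
∑_{k=1}^{92} k³ = [92×93/2]² = 4278² = 18301284
∑_{k=1}^{43} k³ = [43×44/2]² = 946² = 894916
∑_{k=44}^{92} k³ = 18301284 - 894916 = 17406368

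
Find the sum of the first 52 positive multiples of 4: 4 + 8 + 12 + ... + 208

Factor out 4: = 4(1 + 2 + ... + 52) = 4 × n(n+1)/2
= 4 × 52×53/2
= 4 × 1378
= 5512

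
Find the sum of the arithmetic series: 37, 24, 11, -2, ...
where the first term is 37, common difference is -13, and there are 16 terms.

Sₙ = n/2 × (first + last)
Last term = a + (n-1)d = 37 + (16-1)×(-13) = -158
S_16 = 16/2 × (37 + (-158))
S_16 = 16/2 × (-121) = -968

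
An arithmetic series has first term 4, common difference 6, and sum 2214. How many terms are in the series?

Using S = n/2 × [2a + (n-1)d]
2214 = n/2 × [2(4) + (n-1)(6)]
2214 = n/2 × [8 + 6n - 6]
4428 = n × [2 + 6n]
6n² + (2)n - 4428 = 0
Discriminant: Δ = (2)² - 4(6)(-4428) = 4 + 106272 = 106276
√Δ = 326
n = [-(2) + √Δ] / (2·6) = (-2 + 326) / 12 = 324 / 12 = 27
(The negative root is discarded since n must be a positive integer.)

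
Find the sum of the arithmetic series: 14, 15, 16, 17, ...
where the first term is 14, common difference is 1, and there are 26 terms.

Sₙ = n/2 × (first + last)
Last term = a + (n-1)d = 14 + (26-1)×1 = 39
S_26 = 26/2 × (14 + 39)
S_26 = 26/2 × 53 = 689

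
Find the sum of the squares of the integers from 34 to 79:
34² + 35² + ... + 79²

Use ∑_{k=1}^{n} k² = n(n+1)(2n+1)/6, then subtract the first 33 terms.
∑_{k=1}^{79} k² = 79×80×159/6 = 167480
∑_{k=1}^{33} k² = 33×34×67/6 = 12529
∑_{k=34}^{79} k² = 167480 - 12529 = 154951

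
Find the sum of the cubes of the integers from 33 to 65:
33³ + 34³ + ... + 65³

Use ∑_{k=1}^{n} k³ = [n(n+1)/2]², then subtract the first 32 terms.
∑_{k=1}^{65} k³ = [65×66/2]² = 2145² = 4601025
∑_{k=1}^{32} k³ = [32×33/2]² = 528² = 278784
∑_{k=33}^{65} k³ = 4601025 - 278784 = 4322241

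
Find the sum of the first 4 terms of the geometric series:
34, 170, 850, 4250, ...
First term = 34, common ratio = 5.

Sₙ = a(1 - rⁿ) / (1 - r)
S_4 = 34(1 - 5^4) / (1 - 5)
S_4 = 34(1 - 625) / (-4)
S_4 = 5304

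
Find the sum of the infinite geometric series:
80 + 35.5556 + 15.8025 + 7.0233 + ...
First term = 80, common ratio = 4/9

For |r| < 1, S = a / (1 - r)
S = 80 / (1 - (4/9))
S = 80 / (5/9)
S = 144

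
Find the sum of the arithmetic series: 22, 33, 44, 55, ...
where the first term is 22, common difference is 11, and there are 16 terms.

Sₙ = n/2 × (first + last)
Last term = a + (n-1)d = 22 + (16-1)×11 = 187
S_16 = 16/2 × (22 + 187)
S_16 = 16/2 × 209 = 1672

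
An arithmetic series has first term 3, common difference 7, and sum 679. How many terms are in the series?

Using S = n/2 × [2a + (n-1)d]
679 = n/2 × [2(3) + (n-1)(7)]
679 = n/2 × [6 + 7n - 7]
1358 = n × [-1 + 7n]
7n² + (-1)n - 1358 = 0
Discriminant: Δ = (-1)² - 4(7)(-1358) = 1 + 38024 = 38025
√Δ = 195
n = [-(-1) + √Δ] / (2·7) = (1 + 195) / 14 = 196 / 14 = 14
(The negative root is discarded since n must be a positive integer.)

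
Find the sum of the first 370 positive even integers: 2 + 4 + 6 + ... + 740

Sum of first n even numbers = n(n+1)
= 370×371
= 137270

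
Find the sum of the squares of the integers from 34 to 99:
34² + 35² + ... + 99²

Use ∑_{k=1}^{n} k² = n(n+1)(2n+1)/6, then subtract the first 33 terms.
∑_{k=1}^{99} k² = 99×100×199/6 = 328350
∑_{k=1}^{33} k² = 33×34×67/6 = 12529
∑_{k=34}^{99} k² = 328350 - 12529 = 315821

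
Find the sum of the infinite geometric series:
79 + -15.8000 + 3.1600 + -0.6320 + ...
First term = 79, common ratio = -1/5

For |r| < 1, S = a / (1 - r)
S = 79 / (1 - (-1/5))
S = 79 / (6/5)
S = 395/6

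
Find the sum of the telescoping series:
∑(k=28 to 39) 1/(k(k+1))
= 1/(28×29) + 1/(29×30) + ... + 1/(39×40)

Partial fractions: 1/(k(k+1)) = 1/k - 1/(k+1)
The series telescopes:
= (1/28 - 1/29) + (1/29 - 1/30) + ... + (1/39 - 1/40)
= 1/28 - 1/40
= 3/280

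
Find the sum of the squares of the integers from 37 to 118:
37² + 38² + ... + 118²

Use ∑_{k=1}^{n} k² = n(n+1)(2n+1)/6, then subtract the first 36 terms.
∑_{k=1}^{118} k² = 118×119×237/6 = 554659
∑_{k=1}^{36} k² = 36×37×73/6 = 16206
∑_{k=37}^{118} k² = 554659 - 16206 = 538453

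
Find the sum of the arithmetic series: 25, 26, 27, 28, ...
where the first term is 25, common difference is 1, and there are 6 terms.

Sₙ = n/2 × (first + last)
Last term = a + (n-1)d = 25 + (6-1)×1 = 30
S_6 = 6/2 × (25 + 30)
S_6 = 6/2 × 55 = 165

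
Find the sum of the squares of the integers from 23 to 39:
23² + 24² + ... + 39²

Use ∑_{k=1}^{n} k² = n(n+1)(2n+1)/6, then subtract the first 22 terms.
∑_{k=1}^{39} k² = 39×40×79/6 = 20540
∑_{k=1}^{22} k² = 22×23×45/6 = 3795
∑_{k=23}^{39} k² = 20540 - 3795 = 16745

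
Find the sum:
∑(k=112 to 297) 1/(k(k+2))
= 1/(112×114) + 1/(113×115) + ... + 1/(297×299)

Partial fractions: 1/(k(k+2)) = (1/2)[1/k - 1/(k+2)]
Telescoping leaves the first two and last two terms:
= (1/2)[1/112 + 1/113 - 1/298 - 1/299]
= 6246159/1127674912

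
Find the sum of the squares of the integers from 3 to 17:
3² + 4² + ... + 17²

Use ∑_{k=1}^{n} k² = n(n+1)(2n+1)/6, then subtract the first 2 terms.
∑_{k=1}^{17} k² = 17×18×35/6 = 1785
∑_{k=1}^{2} k² = 2×3×5/6 = 5
∑_{k=3}^{17} k² = 1785 - 5 = 1780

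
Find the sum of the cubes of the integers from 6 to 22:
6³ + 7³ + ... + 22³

Use ∑_{k=1}^{n} k³ = [n(n+1)/2]², then subtract the first 5 terms.
∑_{k=1}^{22} k³ = [22×23/2]² = 253² = 64009
∑_{k=1}^{5} k³ = [5×6/2]² = 15² = 225
∑_{k=6}^{22} k³ = 64009 - 225 = 63784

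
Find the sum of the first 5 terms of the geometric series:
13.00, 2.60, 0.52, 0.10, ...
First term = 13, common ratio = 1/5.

Sₙ = a(1 - rⁿ) / (1 - r)
S_5 = 13(1 - (1/5)^5) / (1 - (1/5))
S_5 = 13(1 - (1/3125)) / (4/5)
S_5 = 10153/625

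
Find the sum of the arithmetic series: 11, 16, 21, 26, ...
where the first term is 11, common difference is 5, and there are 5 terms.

Sₙ = n/2 × (first + last)
Last term = a + (n-1)d = 11 + (5-1)×5 = 31
S_5 = 5/2 × (11 + 31)
S_5 = 5/2 × 42 = 105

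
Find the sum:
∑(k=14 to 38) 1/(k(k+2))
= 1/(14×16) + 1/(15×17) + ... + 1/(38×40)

Partial fractions: 1/(k(k+2)) = (1/2)[1/k - 1/(k+2)]
Telescoping leaves the first two and last two terms:
= (1/2)[1/14 + 1/15 - 1/39 - 1/40]
= 191/4368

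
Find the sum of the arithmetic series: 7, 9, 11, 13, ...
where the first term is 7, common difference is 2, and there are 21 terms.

Sₙ = n/2 × (first + last)
Last term = a + (n-1)d = 7 + (21-1)×2 = 47
S_21 = 21/2 × (7 + 47)
S_21 = 21/2 × 54 = 567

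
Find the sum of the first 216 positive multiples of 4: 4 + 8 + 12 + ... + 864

Factor out 4: = 4(1 + 2 + ... + 216) = 4 × n(n+1)/2
= 4 × 216×217/2
= 4 × 23436
= 93744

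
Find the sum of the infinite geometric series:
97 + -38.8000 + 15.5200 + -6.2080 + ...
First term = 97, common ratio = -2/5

For |r| < 1, S = a / (1 - r)
S = 97 / (1 - (-2/5))
S = 97 / (7/5)
S = 485/7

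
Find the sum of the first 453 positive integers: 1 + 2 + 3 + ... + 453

Formula: ∑k = n(n+1)/2
= 453×454/2
= 205662/2
= 102831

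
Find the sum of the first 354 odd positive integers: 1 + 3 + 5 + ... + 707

Sum of first n odd numbers = n²
= 354²
= 125316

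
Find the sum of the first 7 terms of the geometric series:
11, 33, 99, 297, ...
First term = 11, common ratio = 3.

Sₙ = a(1 - rⁿ) / (1 - r)
S_7 = 11(1 - 3^7) / (1 - 3)
S_7 = 11(1 - 2187) / (-2)
S_7 = 12023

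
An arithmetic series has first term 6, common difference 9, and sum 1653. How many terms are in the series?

Using S = n/2 × [2a + (n-1)d]
1653 = n/2 × [2(6) + (n-1)(9)]
1653 = n/2 × [12 + 9n - 9]
3306 = n × [3 + 9n]
9n² + (3)n - 3306 = 0
Discriminant: Δ = (3)² - 4(9)(-3306) = 9 + 119016 = 119025
√Δ = 345
n = [-(3) + √Δ] / (2·9) = (-3 + 345) / 18 = 342 / 18 = 19
(The negative root is discarded since n must be a positive integer.)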